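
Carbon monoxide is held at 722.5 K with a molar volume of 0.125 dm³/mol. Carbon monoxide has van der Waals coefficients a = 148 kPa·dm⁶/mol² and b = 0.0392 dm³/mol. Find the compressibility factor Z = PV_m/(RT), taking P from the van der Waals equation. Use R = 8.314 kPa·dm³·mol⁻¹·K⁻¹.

P = RT/(V_m − b) − a/V_m² = (8.314)(722.5)/(0.125 − 0.0392) − 148/(0.125)²
  = 6006.9/0.085800 − 9472.0 = 70010 − 9472.0 = 60538 kPa
Z = PV_m/(RT) = (60538)(0.125)/((8.314)(722.5)) = 7567.3/6006.9 = 1.260

Z ≈ 1.260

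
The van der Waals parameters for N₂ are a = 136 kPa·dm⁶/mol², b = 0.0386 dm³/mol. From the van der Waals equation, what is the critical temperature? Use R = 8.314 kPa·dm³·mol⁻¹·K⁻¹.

For a van der Waals gas, T_c = 8a/(27Rb).
T_c = 8×136/(27×8.314×0.0386) = 1088.0/8.6649 = 125.6 K

T_c ≈ 125.6 K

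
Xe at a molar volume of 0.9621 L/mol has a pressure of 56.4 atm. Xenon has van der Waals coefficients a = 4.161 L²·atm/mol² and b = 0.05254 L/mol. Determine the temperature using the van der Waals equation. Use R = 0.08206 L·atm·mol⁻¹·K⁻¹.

T ≈ 675.0 K

T = (P + a/V_m²)(V_m − b)/R
P + a/V_m² = 56.4 + 4.161/(0.9621)² = 60.895 atm
V_m − b = 0.9621 − 0.05254 = 0.90956 L/mol
T = (60.895)(0.90956)/0.08206 = 675.0 K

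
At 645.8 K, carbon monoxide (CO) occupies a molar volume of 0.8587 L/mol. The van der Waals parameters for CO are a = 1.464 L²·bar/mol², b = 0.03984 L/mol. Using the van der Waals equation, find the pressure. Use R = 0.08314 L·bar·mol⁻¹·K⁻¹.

P ≈ 63.58 bar

P = RT/(V_m − b) − a/V_m²
RT/(V_m − b) = (0.08314)(645.8)/(0.8587 − 0.03984) = 53.692/0.81886 = 65.569 bar
a/V_m² = 1.464/(0.8587)² = 1.9854 bar
P = 65.569 − 1.9854 = 63.58 bar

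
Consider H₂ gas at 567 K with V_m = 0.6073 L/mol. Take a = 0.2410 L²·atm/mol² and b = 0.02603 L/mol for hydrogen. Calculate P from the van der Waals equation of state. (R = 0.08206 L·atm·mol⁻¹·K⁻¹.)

P ≈ 79.39 atm

P = RT/(V_m − b) − a/V_m²
RT/(V_m − b) = (0.08206)(567)/(0.6073 − 0.02603) = 46.528/0.58127 = 80.045 atm
a/V_m² = 0.2410/(0.6073)² = 0.65345 atm
P = 80.045 − 0.65345 = 79.39 atm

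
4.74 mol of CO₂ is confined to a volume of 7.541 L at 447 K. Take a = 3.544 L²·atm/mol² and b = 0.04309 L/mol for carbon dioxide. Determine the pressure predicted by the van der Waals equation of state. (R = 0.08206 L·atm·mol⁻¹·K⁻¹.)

P ≈ 22.30 atm

P = nRT/(V − nb) − a n²/V²
nRT/(V − nb) = (4.74)(0.08206)(447)/(7.541 − 4.74×0.04309) = 173.87/7.3368 = 23.698 atm
a n²/V² = (3.544)(4.74)²/(7.541)² = 1.4002 atm
P = 23.698 − 1.4002 = 22.30 atm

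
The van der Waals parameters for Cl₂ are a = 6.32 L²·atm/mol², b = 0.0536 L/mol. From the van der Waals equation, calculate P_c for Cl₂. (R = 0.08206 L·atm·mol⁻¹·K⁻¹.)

P_c ≈ 81.47 atm

For a van der Waals gas, P_c = a/(27b²).
P_c = 6.32/(27×(0.0536)²) = 6.32/0.077570 = 81.47 atm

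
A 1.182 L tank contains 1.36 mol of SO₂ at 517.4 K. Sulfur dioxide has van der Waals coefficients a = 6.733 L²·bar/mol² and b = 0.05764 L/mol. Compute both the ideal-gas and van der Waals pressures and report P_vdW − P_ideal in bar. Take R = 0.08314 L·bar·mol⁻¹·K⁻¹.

Ideal: P_ideal = nRT/V = (1.36)(0.08314)(517.4)/1.182 = 49.4946 bar
vdW: P = nRT/(V − nb) − a n²/V² = 58.5026/1.10361 − 12.4534/1.39712 = 53.0102 − 8.91362 = 44.0966 bar
ΔP = 44.0966 − 49.4946 = -5.398 bar

ΔP ≈ -5.398 bar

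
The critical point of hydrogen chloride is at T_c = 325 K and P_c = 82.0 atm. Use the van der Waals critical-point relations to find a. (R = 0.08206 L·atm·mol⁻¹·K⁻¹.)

From T_c = 8a/(27Rb) and P_c = a/(27b²): a = 27 R² T_c²/(64 P_c).
a = 27×(0.08206)²×(325)²/(64×82.0) = 19204/5248.0 = 3.659 L²·atm/mol²

a ≈ 3.659 L²·atm/mol²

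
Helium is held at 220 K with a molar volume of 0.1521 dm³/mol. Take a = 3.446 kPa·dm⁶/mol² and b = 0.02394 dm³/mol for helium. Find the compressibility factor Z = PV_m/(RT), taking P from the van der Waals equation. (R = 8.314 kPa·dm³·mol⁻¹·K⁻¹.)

P = RT/(V_m − b) − a/V_m² = (8.314)(220)/(0.1521 − 0.02394) − 3.446/(0.1521)²
  = 1829.1/0.12816 − 148.96 = 14272 − 148.96 = 14123 kPa
Z = PV_m/(RT) = (14123)(0.1521)/((8.314)(220)) = 2148.1/1829.1 = 1.174

Z ≈ 1.174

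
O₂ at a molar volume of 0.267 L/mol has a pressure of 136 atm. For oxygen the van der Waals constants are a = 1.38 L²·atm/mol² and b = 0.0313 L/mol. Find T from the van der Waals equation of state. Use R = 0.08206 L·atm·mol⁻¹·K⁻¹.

T ≈ 446.2 K

T = (P + a/V_m²)(V_m − b)/R
P + a/V_m² = 136 + 1.38/(0.267)² = 155.36 atm
V_m − b = 0.267 − 0.0313 = 0.23570 L/mol
T = (155.36)(0.23570)/0.08206 = 446.2 K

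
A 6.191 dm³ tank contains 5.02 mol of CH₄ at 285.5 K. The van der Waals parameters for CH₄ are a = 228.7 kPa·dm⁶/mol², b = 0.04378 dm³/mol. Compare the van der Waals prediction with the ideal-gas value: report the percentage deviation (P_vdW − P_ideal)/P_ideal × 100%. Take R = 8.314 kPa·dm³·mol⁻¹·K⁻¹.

-4.13 %

Ideal: P_ideal = nRT/V = (5.02)(8.314)(285.5)/6.191 = 1924.68 kPa
vdW: P = nRT/(V − nb) − a n²/V² = 11915.7/5.97122 − 5763.33/38.3285 = 1995.52 − 150.367 = 1845.15 kPa
% deviation = (1845.15 − 1924.68)/1924.68 × 100% = -4.13%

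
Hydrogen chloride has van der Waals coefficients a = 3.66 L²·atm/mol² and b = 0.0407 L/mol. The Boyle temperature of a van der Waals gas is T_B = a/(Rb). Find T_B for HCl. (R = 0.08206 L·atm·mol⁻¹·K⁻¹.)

T_B ≈ 1096 K

For a van der Waals gas the second virial coefficient B₂ = b − a/(RT) vanishes at T_B = a/(Rb).
T_B = 3.66/(0.08206×0.0407) = 3.66/0.0033398 = 1096 K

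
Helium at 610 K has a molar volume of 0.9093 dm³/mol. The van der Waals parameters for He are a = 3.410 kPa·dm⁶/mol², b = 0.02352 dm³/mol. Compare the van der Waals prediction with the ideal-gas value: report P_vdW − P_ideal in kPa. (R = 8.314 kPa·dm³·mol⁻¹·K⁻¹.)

Ideal: P_ideal = RT/V_m = (8.314)(610)/0.9093 = 5577.41 kPa
vdW: P = RT/(V_m − b) − a/V_m² = 5071.54/0.885780 − 3.410/0.826826 = 5725.51 − 4.12421 = 5721.39 kPa
ΔP = 5721.39 − 5577.41 = 144.0 kPa

ΔP ≈ 144.0 kPa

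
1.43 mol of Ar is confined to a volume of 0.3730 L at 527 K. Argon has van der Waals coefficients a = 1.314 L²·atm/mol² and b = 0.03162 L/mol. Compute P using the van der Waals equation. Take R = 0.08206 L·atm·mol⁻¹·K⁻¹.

P = nRT/(V − nb) − a n²/V²
nRT/(V − nb) = (1.43)(0.08206)(527)/(0.3730 − 1.43×0.03162) = 61.841/0.32778 = 188.67 atm
a n²/V² = (1.314)(1.43)²/(0.3730)² = 19.313 atm
P = 188.67 − 19.313 = 169.4 atm

P ≈ 169.4 atm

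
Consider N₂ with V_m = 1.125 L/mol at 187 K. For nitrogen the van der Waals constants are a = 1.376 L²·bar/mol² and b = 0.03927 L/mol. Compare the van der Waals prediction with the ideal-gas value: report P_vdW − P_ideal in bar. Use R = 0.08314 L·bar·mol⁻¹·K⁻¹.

ΔP ≈ -0.587 bar

Ideal: P_ideal = RT/V_m = (0.08314)(187)/1.125 = 13.8197 bar
vdW: P = RT/(V_m − b) − a/V_m² = 15.5472/1.08573 − 1.376/1.26563 = 14.3196 − 1.08721 = 13.2324 bar
ΔP = 13.2324 − 13.8197 = -0.587 bar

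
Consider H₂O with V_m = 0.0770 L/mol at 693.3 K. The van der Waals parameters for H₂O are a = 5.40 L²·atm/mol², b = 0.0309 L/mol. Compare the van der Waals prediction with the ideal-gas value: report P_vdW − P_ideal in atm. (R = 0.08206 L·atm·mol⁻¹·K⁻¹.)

ΔP ≈ -415.5 atm

Ideal: P_ideal = RT/V_m = (0.08206)(693.3)/0.0770 = 738.860 atm
vdW: P = RT/(V_m − b) − a/V_m² = 56.8922/0.0461000 − 5.40/0.00592900 = 1234.10 − 910.778 = 323.32 atm
ΔP = 323.32 − 738.860 = -415.5 atm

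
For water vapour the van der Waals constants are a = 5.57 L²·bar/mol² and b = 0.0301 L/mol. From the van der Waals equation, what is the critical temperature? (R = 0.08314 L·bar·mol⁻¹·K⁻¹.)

T_c ≈ 659.5 K

For a van der Waals gas, T_c = 8a/(27Rb).
T_c = 8×5.57/(27×0.08314×0.0301) = 44.560/0.067568 = 659.5 K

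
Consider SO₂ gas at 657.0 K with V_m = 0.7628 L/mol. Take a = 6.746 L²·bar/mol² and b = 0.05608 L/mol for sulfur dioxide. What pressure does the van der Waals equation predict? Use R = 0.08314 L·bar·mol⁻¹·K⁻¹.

P = RT/(V_m − b) − a/V_m²
RT/(V_m − b) = (0.08314)(657.0)/(0.7628 − 0.05608) = 54.623/0.70672 = 77.291 bar
a/V_m² = 6.746/(0.7628)² = 11.594 bar
P = 77.291 − 11.594 = 65.70 bar

P ≈ 65.70 bar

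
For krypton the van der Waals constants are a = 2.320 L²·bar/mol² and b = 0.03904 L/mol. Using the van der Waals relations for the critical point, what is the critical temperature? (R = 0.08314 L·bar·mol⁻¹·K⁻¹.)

T_c ≈ 211.8 K

For a van der Waals gas, T_c = 8a/(27Rb).
T_c = 8×2.320/(27×0.08314×0.03904) = 18.560/0.087636 = 211.8 K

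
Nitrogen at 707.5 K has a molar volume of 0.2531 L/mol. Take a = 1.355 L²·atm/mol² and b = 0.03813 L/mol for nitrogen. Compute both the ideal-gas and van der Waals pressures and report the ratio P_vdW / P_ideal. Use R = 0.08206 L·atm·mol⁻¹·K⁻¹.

P_vdW / P_ideal ≈ 1.085

Ideal: P_ideal = RT/V_m = (0.08206)(707.5)/0.2531 = 229.385 atm
vdW: P = RT/(V_m − b) − a/V_m² = 58.0575/0.214970 − 1.355/0.0640596 = 270.073 − 21.1522 = 248.921 atm
Ratio = 248.921/229.385 = 1.085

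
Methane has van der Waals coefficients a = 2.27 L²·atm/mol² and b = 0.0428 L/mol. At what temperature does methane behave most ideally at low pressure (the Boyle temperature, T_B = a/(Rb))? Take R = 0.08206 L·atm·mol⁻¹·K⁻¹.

T_B ≈ 646.3 K

For a van der Waals gas the second virial coefficient B₂ = b − a/(RT) vanishes at T_B = a/(Rb).
T_B = 2.27/(0.08206×0.0428) = 2.27/0.0035122 = 646.3 K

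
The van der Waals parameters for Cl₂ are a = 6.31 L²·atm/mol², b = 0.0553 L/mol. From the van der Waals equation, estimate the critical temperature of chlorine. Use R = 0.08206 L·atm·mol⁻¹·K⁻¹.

T_c ≈ 412.0 K

For a van der Waals gas, T_c = 8a/(27Rb).
T_c = 8×6.31/(27×0.08206×0.0553) = 50.480/0.12252 = 412.0 K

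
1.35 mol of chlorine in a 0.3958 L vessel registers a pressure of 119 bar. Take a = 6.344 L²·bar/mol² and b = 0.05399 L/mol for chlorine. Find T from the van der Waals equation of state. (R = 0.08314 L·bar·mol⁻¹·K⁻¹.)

T ≈ 554.7 K

T = (P + a n²/V²)(V − nb)/(nR)
P + a n²/V² = 119 + (6.344)(1.35)²/(0.3958)² = 192.80 bar
V − nb = 0.3958 − (1.35)(0.05399) = 0.32291 L
T = (192.80)(0.32291)/((1.35)(0.08314)) = 554.7 K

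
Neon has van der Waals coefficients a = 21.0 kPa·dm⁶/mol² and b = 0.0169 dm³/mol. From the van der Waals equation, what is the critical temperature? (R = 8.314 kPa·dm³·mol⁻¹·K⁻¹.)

T_c ≈ 44.28 K

For a van der Waals gas, T_c = 8a/(27Rb).
T_c = 8×21.0/(27×8.314×0.0169) = 168.00/3.7937 = 44.28 K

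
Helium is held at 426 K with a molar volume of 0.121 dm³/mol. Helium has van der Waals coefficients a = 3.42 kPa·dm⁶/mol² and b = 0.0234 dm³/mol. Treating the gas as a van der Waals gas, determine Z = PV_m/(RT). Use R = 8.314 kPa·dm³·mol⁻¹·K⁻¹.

Z ≈ 1.232

P = RT/(V_m − b) − a/V_m² = (8.314)(426)/(0.121 − 0.0234) − 3.42/(0.121)²
  = 3541.8/0.097600 − 233.59 = 36289 − 233.59 = 36055 kPa
Z = PV_m/(RT) = (36055)(0.121)/((8.314)(426)) = 4362.7/3541.8 = 1.232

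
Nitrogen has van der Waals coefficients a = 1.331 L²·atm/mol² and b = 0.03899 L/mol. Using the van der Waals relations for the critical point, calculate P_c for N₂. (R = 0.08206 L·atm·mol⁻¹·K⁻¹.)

For a van der Waals gas, P_c = a/(27b²).
P_c = 1.331/(27×(0.03899)²) = 1.331/0.041046 = 32.43 atm

P_c ≈ 32.43 atm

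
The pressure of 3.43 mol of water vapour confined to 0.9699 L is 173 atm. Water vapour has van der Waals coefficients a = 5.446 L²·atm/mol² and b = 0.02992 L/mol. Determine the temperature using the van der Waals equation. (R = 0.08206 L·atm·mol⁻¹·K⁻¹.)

T = (P + a n²/V²)(V − nb)/(nR)
P + a n²/V² = 173 + (5.446)(3.43)²/(0.9699)² = 241.11 atm
V − nb = 0.9699 − (3.43)(0.02992) = 0.86727 L
T = (241.11)(0.86727)/((3.43)(0.08206)) = 742.9 K

T ≈ 742.9 K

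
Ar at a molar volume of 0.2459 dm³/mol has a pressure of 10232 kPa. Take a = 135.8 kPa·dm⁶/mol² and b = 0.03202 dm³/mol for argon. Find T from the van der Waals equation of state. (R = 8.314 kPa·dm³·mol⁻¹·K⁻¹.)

T = (P + a/V_m²)(V_m − b)/R
P + a/V_m² = 10232 + 135.8/(0.2459)² = 12478 kPa
V_m − b = 0.2459 − 0.03202 = 0.21388 dm³/mol
T = (12478)(0.21388)/8.314 = 321.0 K

T ≈ 321.0 K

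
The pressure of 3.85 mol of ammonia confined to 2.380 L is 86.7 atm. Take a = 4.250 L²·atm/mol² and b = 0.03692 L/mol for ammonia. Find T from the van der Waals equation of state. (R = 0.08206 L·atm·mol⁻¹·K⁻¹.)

T ≈ 692.9 K

T = (P + a n²/V²)(V − nb)/(nR)
P + a n²/V² = 86.7 + (4.250)(3.85)²/(2.380)² = 97.821 atm
V − nb = 2.380 − (3.85)(0.03692) = 2.2379 L
T = (97.821)(2.2379)/((3.85)(0.08206)) = 692.9 K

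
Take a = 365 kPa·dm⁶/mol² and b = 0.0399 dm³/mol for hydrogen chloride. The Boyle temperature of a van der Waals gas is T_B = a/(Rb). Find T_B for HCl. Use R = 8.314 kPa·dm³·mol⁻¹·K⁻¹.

T_B ≈ 1100 K

For a van der Waals gas the second virial coefficient B₂ = b − a/(RT) vanishes at T_B = a/(Rb).
T_B = 365/(8.314×0.0399) = 365/0.33173 = 1100 K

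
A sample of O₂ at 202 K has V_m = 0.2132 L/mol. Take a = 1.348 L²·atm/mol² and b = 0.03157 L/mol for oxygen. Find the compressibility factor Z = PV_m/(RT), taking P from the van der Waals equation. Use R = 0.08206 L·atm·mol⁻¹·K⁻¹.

Z ≈ 0.7924

P = RT/(V_m − b) − a/V_m² = (0.08206)(202)/(0.2132 − 0.03157) − 1.348/(0.2132)²
  = 16.576/0.18163 − 29.656 = 91.262 − 29.656 = 61.606 atm
Z = PV_m/(RT) = (61.606)(0.2132)/((0.08206)(202)) = 13.134/16.576 = 0.7924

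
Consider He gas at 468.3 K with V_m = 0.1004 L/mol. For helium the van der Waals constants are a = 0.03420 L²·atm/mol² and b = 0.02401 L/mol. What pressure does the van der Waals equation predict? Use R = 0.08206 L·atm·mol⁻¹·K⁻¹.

P = RT/(V_m − b) − a/V_m²
RT/(V_m − b) = (0.08206)(468.3)/(0.1004 − 0.02401) = 38.429/0.076390 = 503.06 atm
a/V_m² = 0.03420/(0.1004)² = 3.3928 atm
P = 503.06 − 3.3928 = 499.7 atm

P ≈ 499.7 atm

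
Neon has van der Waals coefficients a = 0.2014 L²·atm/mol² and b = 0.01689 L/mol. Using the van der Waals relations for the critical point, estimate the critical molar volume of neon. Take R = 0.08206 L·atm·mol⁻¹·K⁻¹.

For a van der Waals gas, V_m,c = 3b.
V_m,c = 3×0.01689 = 0.05067 L/mol

V_m,c ≈ 0.05067 L/mol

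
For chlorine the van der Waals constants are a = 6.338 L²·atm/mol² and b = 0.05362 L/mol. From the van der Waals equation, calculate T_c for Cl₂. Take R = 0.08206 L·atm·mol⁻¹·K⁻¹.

T_c ≈ 426.8 K

For a van der Waals gas, T_c = 8a/(27Rb).
T_c = 8×6.338/(27×0.08206×0.05362) = 50.704/0.11880 = 426.8 K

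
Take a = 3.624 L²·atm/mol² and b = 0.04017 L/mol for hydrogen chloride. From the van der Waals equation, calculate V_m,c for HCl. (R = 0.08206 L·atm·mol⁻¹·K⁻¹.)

For a van der Waals gas, V_m,c = 3b.
V_m,c = 3×0.04017 = 0.1205 L/mol

V_m,c ≈ 0.1205 L/mol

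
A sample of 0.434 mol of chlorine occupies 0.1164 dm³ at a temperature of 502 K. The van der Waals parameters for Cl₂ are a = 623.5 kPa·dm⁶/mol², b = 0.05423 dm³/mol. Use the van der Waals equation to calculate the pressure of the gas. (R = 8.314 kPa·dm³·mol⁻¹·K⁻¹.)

P ≈ 10838 kPa

P = nRT/(V − nb) − a n²/V²
nRT/(V − nb) = (0.434)(8.314)(502)/(0.1164 − 0.434×0.05423) = 1811.4/0.092864 = 19506 kPa
a n²/V² = (623.5)(0.434)²/(0.1164)² = 8667.8 kPa
P = 19506 − 8667.8 = 10838 kPa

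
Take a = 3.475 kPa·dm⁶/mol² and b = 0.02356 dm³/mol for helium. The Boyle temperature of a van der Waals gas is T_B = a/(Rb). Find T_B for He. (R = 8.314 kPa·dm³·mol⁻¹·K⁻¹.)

For a van der Waals gas the second virial coefficient B₂ = b − a/(RT) vanishes at T_B = a/(Rb).
T_B = 3.475/(8.314×0.02356) = 3.475/0.19588 = 17.74 K

T_B ≈ 17.74 K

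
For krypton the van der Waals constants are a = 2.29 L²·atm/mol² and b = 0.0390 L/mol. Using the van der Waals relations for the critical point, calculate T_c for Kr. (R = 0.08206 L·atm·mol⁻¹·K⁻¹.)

T_c ≈ 212.0 K

For a van der Waals gas, T_c = 8a/(27Rb).
T_c = 8×2.29/(27×0.08206×0.0390) = 18.320/0.086409 = 212.0 K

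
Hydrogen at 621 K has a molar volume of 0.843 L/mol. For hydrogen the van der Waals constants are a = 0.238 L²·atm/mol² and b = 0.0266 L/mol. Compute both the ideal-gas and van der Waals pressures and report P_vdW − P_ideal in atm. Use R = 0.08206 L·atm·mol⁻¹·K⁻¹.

ΔP ≈ 1.635 atm

Ideal: P_ideal = RT/V_m = (0.08206)(621)/0.843 = 60.4499 atm
vdW: P = RT/(V_m − b) − a/V_m² = 50.9593/0.816400 − 0.238/0.710649 = 62.4195 − 0.334905 = 62.0846 atm
ΔP = 62.0846 − 60.4499 = 1.635 atm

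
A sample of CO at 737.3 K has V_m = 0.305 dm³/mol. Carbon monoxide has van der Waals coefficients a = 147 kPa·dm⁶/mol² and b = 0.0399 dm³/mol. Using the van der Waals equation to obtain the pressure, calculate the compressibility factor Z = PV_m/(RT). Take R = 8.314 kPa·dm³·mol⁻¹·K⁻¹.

Z ≈ 1.072

P = RT/(V_m − b) − a/V_m² = (8.314)(737.3)/(0.305 − 0.0399) − 147/(0.305)²
  = 6129.9/0.26510 − 1580.2 = 23123 − 1580.2 = 21543 kPa
Z = PV_m/(RT) = (21543)(0.305)/((8.314)(737.3)) = 6570.6/6129.9 = 1.072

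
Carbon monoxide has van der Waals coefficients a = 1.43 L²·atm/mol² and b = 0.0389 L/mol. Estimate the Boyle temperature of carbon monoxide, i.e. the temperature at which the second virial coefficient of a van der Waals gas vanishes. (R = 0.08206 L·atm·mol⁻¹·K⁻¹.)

For a van der Waals gas the second virial coefficient B₂ = b − a/(RT) vanishes at T_B = a/(Rb).
T_B = 1.43/(0.08206×0.0389) = 1.43/0.0031921 = 448.0 K

T_B ≈ 448.0 K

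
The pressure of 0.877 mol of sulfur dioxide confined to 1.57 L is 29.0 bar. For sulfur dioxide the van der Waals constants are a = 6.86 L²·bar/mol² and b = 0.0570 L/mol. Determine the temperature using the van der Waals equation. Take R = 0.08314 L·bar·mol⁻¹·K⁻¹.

T ≈ 649.2 K

T = (P + a n²/V²)(V − nb)/(nR)
P + a n²/V² = 29.0 + (6.86)(0.877)²/(1.57)² = 31.141 bar
V − nb = 1.57 − (0.877)(0.0570) = 1.5200 L
T = (31.141)(1.5200)/((0.877)(0.08314)) = 649.2 K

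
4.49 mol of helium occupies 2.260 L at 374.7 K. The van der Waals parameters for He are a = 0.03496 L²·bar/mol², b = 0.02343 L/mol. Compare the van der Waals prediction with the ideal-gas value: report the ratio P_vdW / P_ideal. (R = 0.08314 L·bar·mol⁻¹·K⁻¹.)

P_vdW / P_ideal ≈ 1.047

Ideal: P_ideal = nRT/V = (4.49)(0.08314)(374.7)/2.260 = 61.8916 bar
vdW: P = nRT/(V − nb) − a n²/V² = 139.875/2.15480 − 0.704797/5.10760 = 64.9132 − 0.137990 = 64.7752 bar
Ratio = 64.7752/61.8916 = 1.047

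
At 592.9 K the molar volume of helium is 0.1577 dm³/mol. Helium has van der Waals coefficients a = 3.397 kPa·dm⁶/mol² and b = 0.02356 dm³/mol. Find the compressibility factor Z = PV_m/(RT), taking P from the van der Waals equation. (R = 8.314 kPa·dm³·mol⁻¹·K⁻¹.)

P = RT/(V_m − b) − a/V_m² = (8.314)(592.9)/(0.1577 − 0.02356) − 3.397/(0.1577)²
  = 4929.4/0.13414 − 136.59 = 36748 − 136.59 = 36611 kPa
Z = PV_m/(RT) = (36611)(0.1577)/((8.314)(592.9)) = 5773.6/4929.4 = 1.171

Z ≈ 1.171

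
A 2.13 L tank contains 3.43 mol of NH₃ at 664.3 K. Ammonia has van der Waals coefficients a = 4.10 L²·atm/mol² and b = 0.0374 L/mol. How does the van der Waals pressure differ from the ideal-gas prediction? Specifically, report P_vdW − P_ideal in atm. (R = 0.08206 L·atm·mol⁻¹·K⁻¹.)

ΔP ≈ -5.006 atm

Ideal: P_ideal = nRT/V = (3.43)(0.08206)(664.3)/2.13 = 87.7830 atm
vdW: P = nRT/(V − nb) − a n²/V² = 186.978/2.00172 − 48.2361/4.53690 = 93.4087 − 10.6320 = 82.7767 atm
ΔP = 82.7767 − 87.7830 = -5.006 atm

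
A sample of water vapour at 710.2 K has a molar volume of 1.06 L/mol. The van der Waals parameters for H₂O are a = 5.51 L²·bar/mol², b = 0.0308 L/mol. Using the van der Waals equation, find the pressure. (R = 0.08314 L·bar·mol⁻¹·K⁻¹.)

P = RT/(V_m − b) − a/V_m²
RT/(V_m − b) = (0.08314)(710.2)/(1.06 − 0.0308) = 59.046/1.0292 = 57.371 bar
a/V_m² = 5.51/(1.06)² = 4.9039 bar
P = 57.371 − 4.9039 = 52.47 bar

P ≈ 52.47 bar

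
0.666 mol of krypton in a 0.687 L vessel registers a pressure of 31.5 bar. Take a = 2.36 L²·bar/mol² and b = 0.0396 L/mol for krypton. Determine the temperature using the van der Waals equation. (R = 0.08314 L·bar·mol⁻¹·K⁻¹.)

T ≈ 402.3 K

T = (P + a n²/V²)(V − nb)/(nR)
P + a n²/V² = 31.5 + (2.36)(0.666)²/(0.687)² = 33.718 bar
V − nb = 0.687 − (0.666)(0.0396) = 0.66063 L
T = (33.718)(0.66063)/((0.666)(0.08314)) = 402.3 K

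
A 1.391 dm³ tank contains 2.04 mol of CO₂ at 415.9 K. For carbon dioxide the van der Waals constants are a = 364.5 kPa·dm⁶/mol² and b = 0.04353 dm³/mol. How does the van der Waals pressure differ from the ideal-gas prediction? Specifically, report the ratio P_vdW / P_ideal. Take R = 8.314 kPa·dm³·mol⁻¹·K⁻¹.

P_vdW / P_ideal ≈ 0.9136

Ideal: P_ideal = nRT/V = (2.04)(8.314)(415.9)/1.391 = 5071.10 kPa
vdW: P = nRT/(V − nb) − a n²/V² = 7053.90/1.30220 − 1516.90/1.93488 = 5416.91 − 783.976 = 4632.93 kPa
Ratio = 4632.93/5071.10 = 0.9136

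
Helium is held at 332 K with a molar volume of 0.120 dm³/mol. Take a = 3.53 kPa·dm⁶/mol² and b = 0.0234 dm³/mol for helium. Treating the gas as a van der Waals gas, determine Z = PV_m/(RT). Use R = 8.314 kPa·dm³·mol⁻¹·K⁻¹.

P = RT/(V_m − b) − a/V_m² = (8.314)(332)/(0.120 − 0.0234) − 3.53/(0.120)²
  = 2760.2/0.096600 − 245.14 = 28573 − 245.14 = 28328 kPa
Z = PV_m/(RT) = (28328)(0.120)/((8.314)(332)) = 3399.4/2760.2 = 1.232

Z ≈ 1.232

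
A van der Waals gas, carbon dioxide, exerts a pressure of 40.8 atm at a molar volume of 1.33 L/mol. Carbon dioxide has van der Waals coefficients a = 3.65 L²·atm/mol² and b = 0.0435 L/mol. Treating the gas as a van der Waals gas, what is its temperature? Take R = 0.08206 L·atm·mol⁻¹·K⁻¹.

T ≈ 672.0 K

T = (P + a/V_m²)(V_m − b)/R
P + a/V_m² = 40.8 + 3.65/(1.33)² = 42.863 atm
V_m − b = 1.33 − 0.0435 = 1.2865 L/mol
T = (42.863)(1.2865)/0.08206 = 672.0 K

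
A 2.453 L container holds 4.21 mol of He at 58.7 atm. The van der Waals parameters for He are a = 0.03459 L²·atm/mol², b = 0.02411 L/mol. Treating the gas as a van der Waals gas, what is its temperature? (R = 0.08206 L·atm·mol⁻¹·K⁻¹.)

T ≈ 400.2 K

T = (P + a n²/V²)(V − nb)/(nR)
P + a n²/V² = 58.7 + (0.03459)(4.21)²/(2.453)² = 58.802 atm
V − nb = 2.453 − (4.21)(0.02411) = 2.3515 L
T = (58.802)(2.3515)/((4.21)(0.08206)) = 400.2 K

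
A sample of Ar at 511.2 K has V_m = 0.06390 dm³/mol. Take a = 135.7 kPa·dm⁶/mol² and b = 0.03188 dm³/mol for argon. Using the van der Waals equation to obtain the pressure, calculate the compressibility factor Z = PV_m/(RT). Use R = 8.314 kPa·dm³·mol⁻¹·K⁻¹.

Z ≈ 1.496

P = RT/(V_m − b) − a/V_m² = (8.314)(511.2)/(0.06390 − 0.03188) − 135.7/(0.06390)²
  = 4250.1/0.032020 − 33234 = 132733 − 33234 = 99499 kPa
Z = PV_m/(RT) = (99499)(0.06390)/((8.314)(511.2)) = 6358.0/4250.1 = 1.496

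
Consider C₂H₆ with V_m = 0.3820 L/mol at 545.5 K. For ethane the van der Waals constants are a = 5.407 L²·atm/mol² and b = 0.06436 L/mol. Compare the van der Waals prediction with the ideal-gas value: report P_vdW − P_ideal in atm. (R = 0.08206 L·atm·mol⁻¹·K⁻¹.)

Ideal: P_ideal = RT/V_m = (0.08206)(545.5)/0.3820 = 117.183 atm
vdW: P = RT/(V_m − b) − a/V_m² = 44.7637/0.317640 − 5.407/0.145924 = 140.926 − 37.0535 = 103.873 atm
ΔP = 103.873 − 117.183 = -13.31 atm

ΔP ≈ -13.31 atm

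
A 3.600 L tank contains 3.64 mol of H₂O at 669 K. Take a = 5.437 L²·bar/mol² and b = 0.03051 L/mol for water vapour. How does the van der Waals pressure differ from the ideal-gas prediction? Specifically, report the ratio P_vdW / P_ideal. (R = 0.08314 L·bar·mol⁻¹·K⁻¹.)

P_vdW / P_ideal ≈ 0.9330

Ideal: P_ideal = nRT/V = (3.64)(0.08314)(669)/3.600 = 56.2387 bar
vdW: P = nRT/(V − nb) − a n²/V² = 202.459/3.48894 − 72.0381/12.9600 = 58.0288 − 5.55850 = 52.4703 bar
Ratio = 52.4703/56.2387 = 0.9330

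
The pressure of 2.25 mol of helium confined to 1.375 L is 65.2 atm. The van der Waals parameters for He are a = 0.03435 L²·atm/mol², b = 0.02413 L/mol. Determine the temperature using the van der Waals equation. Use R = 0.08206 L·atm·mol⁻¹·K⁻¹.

T = (P + a n²/V²)(V − nb)/(nR)
P + a n²/V² = 65.2 + (0.03435)(2.25)²/(1.375)² = 65.292 atm
V − nb = 1.375 − (2.25)(0.02413) = 1.3207 L
T = (65.292)(1.3207)/((2.25)(0.08206)) = 467.0 K

T ≈ 467.0 K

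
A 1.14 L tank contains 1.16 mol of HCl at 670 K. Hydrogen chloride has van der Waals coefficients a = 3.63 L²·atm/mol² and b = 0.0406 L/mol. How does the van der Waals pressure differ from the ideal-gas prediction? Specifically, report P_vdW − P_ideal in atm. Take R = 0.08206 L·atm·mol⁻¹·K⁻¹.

ΔP ≈ -1.348 atm

Ideal: P_ideal = nRT/V = (1.16)(0.08206)(670)/1.14 = 55.9448 atm
vdW: P = nRT/(V − nb) − a n²/V² = 63.7770/1.09290 − 4.88453/1.29960 = 58.3558 − 3.75849 = 54.5973 atm
ΔP = 54.5973 − 55.9448 = -1.348 atm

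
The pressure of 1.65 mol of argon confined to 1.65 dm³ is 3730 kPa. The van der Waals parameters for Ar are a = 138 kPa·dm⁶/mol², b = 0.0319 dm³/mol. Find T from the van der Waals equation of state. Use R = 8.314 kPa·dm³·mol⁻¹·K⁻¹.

T ≈ 450.4 K

T = (P + a n²/V²)(V − nb)/(nR)
P + a n²/V² = 3730 + (138)(1.65)²/(1.65)² = 3868.0 kPa
V − nb = 1.65 − (1.65)(0.0319) = 1.5974 dm³
T = (3868.0)(1.5974)/((1.65)(8.314)) = 450.4 K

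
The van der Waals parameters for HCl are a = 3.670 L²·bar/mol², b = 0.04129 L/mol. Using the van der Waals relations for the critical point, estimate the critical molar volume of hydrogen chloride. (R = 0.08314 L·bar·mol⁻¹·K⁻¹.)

V_m,c ≈ 0.1239 L/mol

For a van der Waals gas, V_m,c = 3b.
V_m,c = 3×0.04129 = 0.1239 L/mol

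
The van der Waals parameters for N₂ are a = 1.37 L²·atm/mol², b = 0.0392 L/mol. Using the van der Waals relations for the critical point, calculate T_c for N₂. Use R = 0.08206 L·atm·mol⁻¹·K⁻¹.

For a van der Waals gas, T_c = 8a/(27Rb).
T_c = 8×1.37/(27×0.08206×0.0392) = 10.960/0.086852 = 126.2 K

T_c ≈ 126.2 K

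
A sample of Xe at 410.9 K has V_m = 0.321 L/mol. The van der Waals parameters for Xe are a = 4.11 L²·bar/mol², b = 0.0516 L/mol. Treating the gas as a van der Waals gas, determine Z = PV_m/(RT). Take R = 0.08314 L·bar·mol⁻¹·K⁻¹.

Z ≈ 0.8167

P = RT/(V_m − b) − a/V_m² = (0.08314)(410.9)/(0.321 − 0.0516) − 4.11/(0.321)²
  = 34.162/0.26940 − 39.887 = 126.81 − 39.887 = 86.92 bar
Z = PV_m/(RT) = (86.92)(0.321)/((0.08314)(410.9)) = 27.901/34.162 = 0.8167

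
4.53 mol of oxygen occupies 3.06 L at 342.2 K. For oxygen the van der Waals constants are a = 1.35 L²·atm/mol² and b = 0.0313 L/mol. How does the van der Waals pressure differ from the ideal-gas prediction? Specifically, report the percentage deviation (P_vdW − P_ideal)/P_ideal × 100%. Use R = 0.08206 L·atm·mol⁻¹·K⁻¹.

-2.26 %

Ideal: P_ideal = nRT/V = (4.53)(0.08206)(342.2)/3.06 = 41.5708 atm
vdW: P = nRT/(V − nb) − a n²/V² = 127.207/2.91821 − 27.7032/9.36360 = 43.5908 − 2.95861 = 40.6322 atm
% deviation = (40.6322 − 41.5708)/41.5708 × 100% = -2.26%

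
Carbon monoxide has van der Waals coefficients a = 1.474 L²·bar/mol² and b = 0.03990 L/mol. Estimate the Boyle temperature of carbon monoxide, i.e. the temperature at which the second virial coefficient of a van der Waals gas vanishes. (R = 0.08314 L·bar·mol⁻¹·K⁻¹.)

T_B ≈ 444.3 K

For a van der Waals gas the second virial coefficient B₂ = b − a/(RT) vanishes at T_B = a/(Rb).
T_B = 1.474/(0.08314×0.03990) = 1.474/0.0033173 = 444.3 K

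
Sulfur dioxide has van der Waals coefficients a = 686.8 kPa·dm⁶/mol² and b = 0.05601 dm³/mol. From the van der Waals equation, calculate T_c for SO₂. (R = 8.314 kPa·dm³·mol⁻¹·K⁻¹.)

For a van der Waals gas, T_c = 8a/(27Rb).
T_c = 8×686.8/(27×8.314×0.05601) = 5494.4/12.573 = 437.0 K

T_c ≈ 437.0 K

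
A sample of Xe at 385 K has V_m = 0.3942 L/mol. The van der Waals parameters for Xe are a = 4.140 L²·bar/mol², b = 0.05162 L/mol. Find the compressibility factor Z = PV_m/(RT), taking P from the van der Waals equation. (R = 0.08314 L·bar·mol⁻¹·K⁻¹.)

P = RT/(V_m − b) − a/V_m² = (0.08314)(385)/(0.3942 − 0.05162) − 4.140/(0.3942)²
  = 32.009/0.34258 − 26.642 = 93.435 − 26.642 = 66.793 bar
Z = PV_m/(RT) = (66.793)(0.3942)/((0.08314)(385)) = 26.330/32.009 = 0.8226

Z ≈ 0.8226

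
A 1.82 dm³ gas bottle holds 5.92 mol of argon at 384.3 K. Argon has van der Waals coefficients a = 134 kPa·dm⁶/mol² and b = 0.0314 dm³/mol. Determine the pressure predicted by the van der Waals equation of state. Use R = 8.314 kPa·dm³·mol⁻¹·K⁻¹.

P = nRT/(V − nb) − a n²/V²
nRT/(V − nb) = (5.92)(8.314)(384.3)/(1.82 − 5.92×0.0314) = 18915/1.6341 = 11575 kPa
a n²/V² = (134)(5.92)²/(1.82)² = 1417.8 kPa
P = 11575 − 1417.8 = 10157 kPa

P ≈ 10157 kPa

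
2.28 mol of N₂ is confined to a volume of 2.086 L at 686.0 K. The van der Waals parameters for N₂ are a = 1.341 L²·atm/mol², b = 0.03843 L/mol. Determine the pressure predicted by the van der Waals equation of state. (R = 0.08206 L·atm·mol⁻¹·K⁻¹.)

P ≈ 62.62 atm

P = nRT/(V − nb) − a n²/V²
nRT/(V − nb) = (2.28)(0.08206)(686.0)/(2.086 − 2.28×0.03843) = 128.35/1.9984 = 64.226 atm
a n²/V² = (1.341)(2.28)²/(2.086)² = 1.6020 atm
P = 64.226 − 1.6020 = 62.62 atm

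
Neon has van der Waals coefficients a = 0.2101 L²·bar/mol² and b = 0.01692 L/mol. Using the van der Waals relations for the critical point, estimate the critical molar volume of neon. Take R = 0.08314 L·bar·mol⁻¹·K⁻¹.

For a van der Waals gas, V_m,c = 3b.
V_m,c = 3×0.01692 = 0.05076 L/mol

V_m,c ≈ 0.05076 L/mol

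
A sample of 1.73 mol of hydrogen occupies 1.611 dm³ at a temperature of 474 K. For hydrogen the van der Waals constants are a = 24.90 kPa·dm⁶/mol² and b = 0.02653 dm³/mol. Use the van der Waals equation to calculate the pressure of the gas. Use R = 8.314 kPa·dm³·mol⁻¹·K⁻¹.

P = nRT/(V − nb) − a n²/V²
nRT/(V − nb) = (1.73)(8.314)(474)/(1.611 − 1.73×0.02653) = 6817.6/1.5651 = 4356.0 kPa
a n²/V² = (24.90)(1.73)²/(1.611)² = 28.714 kPa
P = 4356.0 − 28.714 = 4327 kPa

P ≈ 4327 kPa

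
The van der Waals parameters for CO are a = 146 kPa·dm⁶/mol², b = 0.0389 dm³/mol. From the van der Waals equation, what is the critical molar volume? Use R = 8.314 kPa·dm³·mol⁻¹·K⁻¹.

For a van der Waals gas, V_m,c = 3b.
V_m,c = 3×0.0389 = 0.1167 dm³/mol

V_m,c ≈ 0.1167 dm³/mol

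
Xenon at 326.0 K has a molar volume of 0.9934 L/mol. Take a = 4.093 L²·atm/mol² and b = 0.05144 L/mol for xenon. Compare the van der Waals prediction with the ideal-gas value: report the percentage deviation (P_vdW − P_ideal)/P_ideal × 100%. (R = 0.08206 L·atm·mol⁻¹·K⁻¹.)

Ideal: P_ideal = RT/V_m = (0.08206)(326.0)/0.9934 = 26.9293 atm
vdW: P = RT/(V_m − b) − a/V_m² = 26.7516/0.941960 − 4.093/0.986844 = 28.3999 − 4.14757 = 24.2523 atm
% deviation = (24.2523 − 26.9293)/26.9293 × 100% = -9.94%

-9.94 %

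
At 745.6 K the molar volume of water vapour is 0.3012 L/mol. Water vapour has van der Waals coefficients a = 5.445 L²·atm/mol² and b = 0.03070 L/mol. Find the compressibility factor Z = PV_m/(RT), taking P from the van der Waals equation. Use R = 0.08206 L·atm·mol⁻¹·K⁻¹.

P = RT/(V_m − b) − a/V_m² = (0.08206)(745.6)/(0.3012 − 0.03070) − 5.445/(0.3012)²
  = 61.184/0.27050 − 60.019 = 226.19 − 60.019 = 166.17 atm
Z = PV_m/(RT) = (166.17)(0.3012)/((0.08206)(745.6)) = 50.050/61.184 = 0.8180

Z ≈ 0.8180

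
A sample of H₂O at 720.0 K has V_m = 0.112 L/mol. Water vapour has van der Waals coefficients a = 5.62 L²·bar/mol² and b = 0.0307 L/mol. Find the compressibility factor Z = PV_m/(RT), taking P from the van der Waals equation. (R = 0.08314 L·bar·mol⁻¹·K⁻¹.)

Z ≈ 0.5394

P = RT/(V_m − b) − a/V_m² = (0.08314)(720.0)/(0.112 − 0.0307) − 5.62/(0.112)²
  = 59.861/0.081300 − 448.02 = 736.30 − 448.02 = 288.28 bar
Z = PV_m/(RT) = (288.28)(0.112)/((0.08314)(720.0)) = 32.287/59.861 = 0.5394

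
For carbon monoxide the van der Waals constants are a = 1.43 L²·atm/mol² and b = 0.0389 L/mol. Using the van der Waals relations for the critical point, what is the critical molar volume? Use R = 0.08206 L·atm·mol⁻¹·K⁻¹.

V_m,c ≈ 0.1167 L/mol

For a van der Waals gas, V_m,c = 3b.
V_m,c = 3×0.0389 = 0.1167 L/mol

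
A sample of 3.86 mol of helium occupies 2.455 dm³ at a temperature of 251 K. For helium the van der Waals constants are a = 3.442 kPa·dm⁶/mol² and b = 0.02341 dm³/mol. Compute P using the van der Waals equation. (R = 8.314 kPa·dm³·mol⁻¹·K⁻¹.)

P = nRT/(V − nb) − a n²/V²
nRT/(V − nb) = (3.86)(8.314)(251)/(2.455 − 3.86×0.02341) = 8055.1/2.3646 = 3406.5 kPa
a n²/V² = (3.442)(3.86)²/(2.455)² = 8.5091 kPa
P = 3406.5 − 8.5091 = 3398 kPa

P ≈ 3398 kPa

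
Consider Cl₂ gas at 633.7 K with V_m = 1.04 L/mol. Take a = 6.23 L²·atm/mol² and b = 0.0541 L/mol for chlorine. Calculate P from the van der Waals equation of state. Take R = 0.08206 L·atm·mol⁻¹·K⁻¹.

P = RT/(V_m − b) − a/V_m²
RT/(V_m − b) = (0.08206)(633.7)/(1.04 − 0.0541) = 52.001/0.98590 = 52.745 atm
a/V_m² = 6.23/(1.04)² = 5.7600 atm
P = 52.745 − 5.7600 = 46.99 atm

P ≈ 46.99 atm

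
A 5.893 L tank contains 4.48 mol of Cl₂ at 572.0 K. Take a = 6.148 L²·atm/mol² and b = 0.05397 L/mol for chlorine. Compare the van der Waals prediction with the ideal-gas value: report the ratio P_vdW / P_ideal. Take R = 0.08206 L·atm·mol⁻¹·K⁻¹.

Ideal: P_ideal = nRT/V = (4.48)(0.08206)(572.0)/5.893 = 35.6836 atm
vdW: P = nRT/(V − nb) − a n²/V² = 210.284/5.65121 − 123.393/34.7274 = 37.2104 − 3.55319 = 33.6572 atm
Ratio = 33.6572/35.6836 = 0.9432

P_vdW / P_ideal ≈ 0.9432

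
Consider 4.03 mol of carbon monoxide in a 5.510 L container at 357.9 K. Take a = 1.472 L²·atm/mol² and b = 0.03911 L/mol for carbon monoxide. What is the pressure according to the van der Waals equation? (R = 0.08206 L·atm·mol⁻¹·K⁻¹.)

P = nRT/(V − nb) − a n²/V²
nRT/(V − nb) = (4.03)(0.08206)(357.9)/(5.510 − 4.03×0.03911) = 118.36/5.3524 = 22.113 atm
a n²/V² = (1.472)(4.03)²/(5.510)² = 0.78743 atm
P = 22.113 − 0.78743 = 21.33 atm

P ≈ 21.33 atm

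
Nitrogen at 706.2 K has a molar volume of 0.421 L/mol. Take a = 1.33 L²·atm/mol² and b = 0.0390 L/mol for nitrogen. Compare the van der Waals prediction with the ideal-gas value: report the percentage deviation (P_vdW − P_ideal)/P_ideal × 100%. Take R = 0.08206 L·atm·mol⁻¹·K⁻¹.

Ideal: P_ideal = RT/V_m = (0.08206)(706.2)/0.421 = 137.650 atm
vdW: P = RT/(V_m − b) − a/V_m² = 57.9508/0.382000 − 1.33/0.177241 = 151.704 − 7.50391 = 144.200 atm
% deviation = (144.200 − 137.650)/137.650 × 100% = 4.76%

4.76 %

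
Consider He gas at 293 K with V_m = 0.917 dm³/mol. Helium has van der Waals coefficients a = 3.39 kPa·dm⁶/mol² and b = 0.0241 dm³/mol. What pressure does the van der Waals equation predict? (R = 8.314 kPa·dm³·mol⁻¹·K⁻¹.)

P = RT/(V_m − b) − a/V_m²
RT/(V_m − b) = (8.314)(293)/(0.917 − 0.0241) = 2436.0/0.89290 = 2728.2 kPa
a/V_m² = 3.39/(0.917)² = 4.0314 kPa
P = 2728.2 − 4.0314 = 2724 kPa

P ≈ 2724 kPa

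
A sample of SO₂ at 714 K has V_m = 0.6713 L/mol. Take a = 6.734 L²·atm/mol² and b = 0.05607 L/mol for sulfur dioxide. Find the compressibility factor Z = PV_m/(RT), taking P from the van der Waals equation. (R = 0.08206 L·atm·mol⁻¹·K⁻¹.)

Z ≈ 0.9199

P = RT/(V_m − b) − a/V_m² = (0.08206)(714)/(0.6713 − 0.05607) − 6.734/(0.6713)²
  = 58.591/0.61523 − 14.943 = 95.234 − 14.943 = 80.291 atm
Z = PV_m/(RT) = (80.291)(0.6713)/((0.08206)(714)) = 53.899/58.591 = 0.9199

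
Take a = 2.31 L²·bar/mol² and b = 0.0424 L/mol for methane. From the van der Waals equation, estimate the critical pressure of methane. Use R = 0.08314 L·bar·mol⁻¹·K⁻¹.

For a van der Waals gas, P_c = a/(27b²).
P_c = 2.31/(27×(0.0424)²) = 2.31/0.048540 = 47.59 bar

P_c ≈ 47.59 bar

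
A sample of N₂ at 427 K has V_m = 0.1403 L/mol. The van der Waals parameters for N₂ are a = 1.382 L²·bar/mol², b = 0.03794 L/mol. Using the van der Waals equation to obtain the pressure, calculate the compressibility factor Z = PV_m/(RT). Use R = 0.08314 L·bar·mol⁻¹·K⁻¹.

Z ≈ 1.093

P = RT/(V_m − b) − a/V_m² = (0.08314)(427)/(0.1403 − 0.03794) − 1.382/(0.1403)²
  = 35.501/0.10236 − 70.209 = 346.82 − 70.209 = 276.61 bar
Z = PV_m/(RT) = (276.61)(0.1403)/((0.08314)(427)) = 38.808/35.501 = 1.093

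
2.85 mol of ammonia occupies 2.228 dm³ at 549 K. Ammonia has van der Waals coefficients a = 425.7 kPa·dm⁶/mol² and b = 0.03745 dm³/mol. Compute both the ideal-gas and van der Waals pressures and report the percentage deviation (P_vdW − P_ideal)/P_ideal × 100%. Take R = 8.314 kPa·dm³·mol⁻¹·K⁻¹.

Ideal: P_ideal = nRT/V = (2.85)(8.314)(549)/2.228 = 5838.64 kPa
vdW: P = nRT/(V − nb) − a n²/V² = 13008.5/2.12127 − 3457.75/4.96398 = 6132.41 − 696.568 = 5435.84 kPa
% deviation = (5435.84 − 5838.64)/5838.64 × 100% = -6.90%

-6.90 %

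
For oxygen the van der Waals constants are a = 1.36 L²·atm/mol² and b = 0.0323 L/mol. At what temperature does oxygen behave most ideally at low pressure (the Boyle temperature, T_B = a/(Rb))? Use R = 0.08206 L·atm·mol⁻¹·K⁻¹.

T_B ≈ 513.1 K

For a van der Waals gas the second virial coefficient B₂ = b − a/(RT) vanishes at T_B = a/(Rb).
T_B = 1.36/(0.08206×0.0323) = 1.36/0.0026505 = 513.1 K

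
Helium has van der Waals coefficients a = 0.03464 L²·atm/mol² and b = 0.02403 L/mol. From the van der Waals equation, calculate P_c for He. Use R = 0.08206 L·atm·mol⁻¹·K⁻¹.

For a van der Waals gas, P_c = a/(27b²).
P_c = 0.03464/(27×(0.02403)²) = 0.03464/0.015591 = 2.222 atm

P_c ≈ 2.222 atm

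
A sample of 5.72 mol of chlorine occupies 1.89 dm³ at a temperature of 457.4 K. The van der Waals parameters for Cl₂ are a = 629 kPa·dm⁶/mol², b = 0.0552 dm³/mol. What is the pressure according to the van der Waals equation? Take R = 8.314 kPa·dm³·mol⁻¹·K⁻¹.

P = nRT/(V − nb) − a n²/V²
nRT/(V − nb) = (5.72)(8.314)(457.4)/(1.89 − 5.72×0.0552) = 21752/1.5743 = 13817 kPa
a n²/V² = (629)(5.72)²/(1.89)² = 5761.3 kPa
P = 13817 − 5761.3 = 8056 kPa

P ≈ 8056 kPa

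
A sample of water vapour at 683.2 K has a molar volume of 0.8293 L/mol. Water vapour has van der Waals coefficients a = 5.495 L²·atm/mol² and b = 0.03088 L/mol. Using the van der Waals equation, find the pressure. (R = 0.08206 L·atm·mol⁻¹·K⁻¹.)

P = RT/(V_m − b) − a/V_m²
RT/(V_m − b) = (0.08206)(683.2)/(0.8293 − 0.03088) = 56.063/0.79842 = 70.217 atm
a/V_m² = 5.495/(0.8293)² = 7.9900 atm
P = 70.217 − 7.9900 = 62.23 atm

P ≈ 62.23 atm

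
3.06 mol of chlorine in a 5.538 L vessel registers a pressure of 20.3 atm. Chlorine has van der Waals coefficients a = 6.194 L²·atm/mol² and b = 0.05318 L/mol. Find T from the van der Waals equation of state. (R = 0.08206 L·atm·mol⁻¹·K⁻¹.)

T = (P + a n²/V²)(V − nb)/(nR)
P + a n²/V² = 20.3 + (6.194)(3.06)²/(5.538)² = 22.191 atm
V − nb = 5.538 − (3.06)(0.05318) = 5.3753 L
T = (22.191)(5.3753)/((3.06)(0.08206)) = 475.0 K

T ≈ 475.0 K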